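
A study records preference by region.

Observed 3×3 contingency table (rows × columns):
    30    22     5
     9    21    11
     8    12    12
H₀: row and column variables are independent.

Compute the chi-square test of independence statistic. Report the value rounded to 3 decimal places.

test statistic = 17.431

Row totals [57, 41, 32], col totals [47, 55, 28], n=130
χ² = (30−20.61)²/20.61 + (22−24.12)²/24.12 + (5−12.28)²/12.28 + (9−14.82)²/14.82 + (21−17.35)²/17.35 + (11−8.83)²/8.83 + (8−11.57)²/11.57 + (12−13.54)²/13.54 + (12−6.89)²/6.89 = 17.4307
df = 4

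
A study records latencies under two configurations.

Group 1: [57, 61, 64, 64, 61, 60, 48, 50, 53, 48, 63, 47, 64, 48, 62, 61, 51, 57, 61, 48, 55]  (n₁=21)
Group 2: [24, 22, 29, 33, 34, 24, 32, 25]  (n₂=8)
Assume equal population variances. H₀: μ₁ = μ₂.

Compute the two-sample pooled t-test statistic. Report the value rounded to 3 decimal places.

test statistic = 11.514

x̄₁=56.333, s₁=6.327, n₁=21
x̄₂=27.875, s₂=4.704, n₂=8
s_p² = [20·6.327² + 7·4.704²]/27 = 35.3904
SE = √(s_p²·(1/21+1/8)) = 2.4717
t = (56.333−27.875)/2.4717 = 11.5139
df = 27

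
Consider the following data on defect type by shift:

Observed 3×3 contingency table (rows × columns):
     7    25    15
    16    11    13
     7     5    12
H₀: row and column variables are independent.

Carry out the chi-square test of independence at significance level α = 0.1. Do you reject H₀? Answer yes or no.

reject H₀: yes

Row totals [47, 40, 24], col totals [30, 41, 40], n=111
χ² = (7−12.70)²/12.70 + (25−17.36)²/17.36 + (15−16.94)²/16.94 + (16−10.81)²/10.81 + (11−14.77)²/14.77 + (13−14.41)²/14.41 + (7−6.49)²/6.49 + (5−8.86)²/8.86 + (12−8.65)²/8.65 = 12.7619
df = 4
p-value (upper-tail) = 0.01250
At α=0.1: p < α → reject H₀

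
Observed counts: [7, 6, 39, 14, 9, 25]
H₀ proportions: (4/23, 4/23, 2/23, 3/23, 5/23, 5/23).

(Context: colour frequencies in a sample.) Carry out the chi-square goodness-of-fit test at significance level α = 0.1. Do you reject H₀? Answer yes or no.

n = 100; E_i = n·p_i = [17.39, 17.39, 8.70, 13.04, 21.74, 21.74]
χ² = (7−17.39)²/17.39 + (6−17.39)²/17.39 + (39−8.70)²/8.70 + (14−13.04)²/13.04 + (9−21.74)²/21.74 + (25−21.74)²/21.74 = 127.3052
df = 5
p-value (upper-tail) = 0.00000
At α=0.1: p < α → reject H₀

reject H₀: yes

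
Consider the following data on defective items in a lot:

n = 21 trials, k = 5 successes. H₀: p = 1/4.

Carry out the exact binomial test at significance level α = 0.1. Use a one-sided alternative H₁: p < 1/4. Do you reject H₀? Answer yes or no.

reject H₀: no

Exact binomial: n=21, k=5, p₀=1/4=0.2500
P(X≤5) from Σ C(n,i)·p₀^i·(1−p₀)^(n−i)
p-value (one-sided, H₁ less) = 0.56659
At α=0.1: p ≥ α → fail to reject H₀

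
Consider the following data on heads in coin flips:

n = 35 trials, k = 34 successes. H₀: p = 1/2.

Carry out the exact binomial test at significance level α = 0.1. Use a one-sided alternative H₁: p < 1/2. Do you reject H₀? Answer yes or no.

Exact binomial: n=35, k=34, p₀=1/2=0.5000
P(X≤34) from Σ C(n,i)·p₀^i·(1−p₀)^(n−i)
p-value (one-sided, H₁ less) = 1.00000
At α=0.1: p ≥ α → fail to reject H₀

reject H₀: no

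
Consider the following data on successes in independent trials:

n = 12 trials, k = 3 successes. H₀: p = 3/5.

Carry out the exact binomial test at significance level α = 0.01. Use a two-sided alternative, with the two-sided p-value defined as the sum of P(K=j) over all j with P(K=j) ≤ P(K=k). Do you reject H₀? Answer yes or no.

reject H₀: no

Exact binomial: n=12, k=3, p₀=3/5=0.6000
P(X=j) = C(n,j)·p₀^j·(1−p₀)^(n−j); p = Σ P(X=j) over j with P(X=j) ≤ P(X=3)
p-value (two-sided) = 0.01744
At α=0.01: p ≥ α → fail to reject H₀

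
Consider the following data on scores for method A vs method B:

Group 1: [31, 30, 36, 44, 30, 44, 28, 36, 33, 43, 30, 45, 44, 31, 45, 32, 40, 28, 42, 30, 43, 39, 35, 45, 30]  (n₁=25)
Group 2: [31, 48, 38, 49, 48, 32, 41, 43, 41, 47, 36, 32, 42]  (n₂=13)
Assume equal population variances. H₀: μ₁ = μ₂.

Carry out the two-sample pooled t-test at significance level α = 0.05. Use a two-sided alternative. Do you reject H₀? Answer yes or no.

x̄₁=36.560, s₁=6.358, n₁=25
x̄₂=40.615, s₂=6.436, n₂=13
s_p² = [24·6.358² + 12·6.436²]/36 = 40.7566
SE = √(s_p²·(1/25+1/13)) = 2.1830
t = (36.560−40.615)/2.1830 = -1.8577
df = 36
p-value (two-sided) = 0.07140
At α=0.05: p ≥ α → fail to reject H₀

reject H₀: no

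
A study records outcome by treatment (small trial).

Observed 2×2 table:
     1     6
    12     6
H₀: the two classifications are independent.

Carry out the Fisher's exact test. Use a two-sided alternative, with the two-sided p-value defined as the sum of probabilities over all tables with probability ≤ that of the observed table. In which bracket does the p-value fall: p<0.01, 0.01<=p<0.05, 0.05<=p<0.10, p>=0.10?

Margins: r₁=7, r₂=18, c₁=13, c₂=12, n=25
p_obs = C(7,1)·C(18,12)/C(25,13); sum pmf over tables with pmf ≤ p_obs
p-value (two-sided) = 0.03021
→ bracket: 0.01<=p<0.05

p-value bracket: 0.01<=p<0.05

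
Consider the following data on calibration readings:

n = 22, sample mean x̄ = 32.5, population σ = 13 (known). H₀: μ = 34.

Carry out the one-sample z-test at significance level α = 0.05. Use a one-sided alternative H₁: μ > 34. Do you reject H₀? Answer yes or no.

reject H₀: no

SE = σ/√n = 13/√22 = 2.7716
z = (x̄−μ₀)/SE = (32.5−34)/2.7716 = -0.5412
p-value (one-sided, H₁ greater) = 0.70582
At α=0.05: p ≥ α → fail to reject H₀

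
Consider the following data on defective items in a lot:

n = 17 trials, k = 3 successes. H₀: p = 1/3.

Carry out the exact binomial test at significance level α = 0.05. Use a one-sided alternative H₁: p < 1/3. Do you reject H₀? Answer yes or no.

Exact binomial: n=17, k=3, p₀=1/3=0.3333
P(X≤3) from Σ C(n,i)·p₀^i·(1−p₀)^(n−i)
p-value (one-sided, H₁ less) = 0.13042
At α=0.05: p ≥ α → fail to reject H₀

reject H₀: no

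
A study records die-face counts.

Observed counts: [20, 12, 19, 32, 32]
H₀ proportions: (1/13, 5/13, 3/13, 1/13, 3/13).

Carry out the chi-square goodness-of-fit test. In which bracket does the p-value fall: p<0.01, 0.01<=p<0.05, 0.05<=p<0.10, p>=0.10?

n = 115; E_i = n·p_i = [8.85, 44.23, 26.54, 8.85, 26.54]
χ² = (20−8.85)²/8.85 + (12−44.23)²/44.23 + (19−26.54)²/26.54 + (32−8.85)²/8.85 + (32−26.54)²/26.54 = 101.4180
df = 4
p-value (upper-tail) = 0.00000
→ bracket: p<0.01

p-value bracket: p<0.01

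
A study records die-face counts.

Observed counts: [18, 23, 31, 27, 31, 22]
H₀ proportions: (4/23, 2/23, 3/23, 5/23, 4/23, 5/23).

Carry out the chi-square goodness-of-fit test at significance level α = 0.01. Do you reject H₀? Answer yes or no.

n = 152; E_i = n·p_i = [26.43, 13.22, 19.83, 33.04, 26.43, 33.04]
χ² = (18−26.43)²/26.43 + (23−13.22)²/13.22 + (31−19.83)²/19.83 + (27−33.04)²/33.04 + (31−26.43)²/26.43 + (22−33.04)²/33.04 = 21.8139
df = 5
p-value (upper-tail) = 0.00057
At α=0.01: p < α → reject H₀

reject H₀: yes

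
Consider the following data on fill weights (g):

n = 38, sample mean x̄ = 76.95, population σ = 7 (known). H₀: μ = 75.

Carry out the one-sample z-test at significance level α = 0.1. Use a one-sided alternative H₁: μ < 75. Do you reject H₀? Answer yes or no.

reject H₀: no

SE = σ/√n = 7/√38 = 1.1355
z = (x̄−μ₀)/SE = (76.95−75)/1.1355 = 1.7172
p-value (one-sided, H₁ less) = 0.95703
At α=0.1: p ≥ α → fail to reject H₀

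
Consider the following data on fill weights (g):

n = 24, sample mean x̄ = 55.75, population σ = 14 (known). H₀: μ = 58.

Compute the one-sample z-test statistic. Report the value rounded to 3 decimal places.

test statistic = -0.787

SE = σ/√n = 14/√24 = 2.8577
z = (x̄−μ₀)/SE = (55.75−58)/2.8577 = -0.7873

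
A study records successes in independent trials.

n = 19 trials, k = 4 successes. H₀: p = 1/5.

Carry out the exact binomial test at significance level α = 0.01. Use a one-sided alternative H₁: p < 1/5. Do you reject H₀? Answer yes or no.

Exact binomial: n=19, k=4, p₀=1/5=0.2000
P(X≤4) from Σ C(n,i)·p₀^i·(1−p₀)^(n−i)
p-value (one-sided, H₁ less) = 0.67329
At α=0.01: p ≥ α → fail to reject H₀

reject H₀: no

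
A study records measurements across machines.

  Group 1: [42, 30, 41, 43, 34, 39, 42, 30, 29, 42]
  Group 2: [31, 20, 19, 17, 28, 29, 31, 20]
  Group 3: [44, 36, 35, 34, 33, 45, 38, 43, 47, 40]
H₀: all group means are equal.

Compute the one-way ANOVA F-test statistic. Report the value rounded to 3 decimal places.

test statistic = 18.499

Group means [37.20, 24.38, 39.50], grand mean 34.357
SSB = Σnᵢ(x̄ᵢ−x̄)² = 1142.454; SSW = ΣΣ(x−x̄ᵢ)² = 771.975
MSB = 1142.454/2 = 571.2268; MSW = 771.975/25 = 30.8790
F = MSB/MSW = 18.4989
df = (2, 25)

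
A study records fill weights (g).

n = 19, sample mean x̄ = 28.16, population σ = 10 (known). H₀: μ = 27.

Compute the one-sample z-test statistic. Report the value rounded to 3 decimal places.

SE = σ/√n = 10/√19 = 2.2942
z = (x̄−μ₀)/SE = (28.16−27)/2.2942 = 0.5056

test statistic = 0.506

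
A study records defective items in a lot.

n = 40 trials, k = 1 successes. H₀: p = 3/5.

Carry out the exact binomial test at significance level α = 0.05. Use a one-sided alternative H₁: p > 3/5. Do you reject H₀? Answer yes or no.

Exact binomial: n=40, k=1, p₀=3/5=0.6000
P(X≥1) from Σ C(n,i)·p₀^i·(1−p₀)^(n−i)
p-value (one-sided, H₁ greater) = 1.00000
At α=0.05: p ≥ α → fail to reject H₀

reject H₀: no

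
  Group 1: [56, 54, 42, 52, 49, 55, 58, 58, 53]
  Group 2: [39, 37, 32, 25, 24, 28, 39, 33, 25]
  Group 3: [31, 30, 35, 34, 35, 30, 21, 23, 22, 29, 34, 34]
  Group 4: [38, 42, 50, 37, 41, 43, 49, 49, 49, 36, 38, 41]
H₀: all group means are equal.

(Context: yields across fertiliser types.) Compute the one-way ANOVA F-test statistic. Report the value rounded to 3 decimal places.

Group means [53.00, 31.33, 29.83, 42.75], grand mean 38.810
SSB = Σnᵢ(x̄ᵢ−x̄)² = 3468.560; SSW = ΣΣ(x−x̄ᵢ)² = 1093.917
MSB = 3468.560/3 = 1156.1865; MSW = 1093.917/38 = 28.7873
F = MSB/MSW = 40.1631
df = (3, 38)

test statistic = 40.163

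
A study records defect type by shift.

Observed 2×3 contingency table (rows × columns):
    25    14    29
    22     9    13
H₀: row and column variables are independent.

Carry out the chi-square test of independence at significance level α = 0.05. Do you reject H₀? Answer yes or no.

reject H₀: no

Row totals [68, 44], col totals [47, 23, 42], n=112
χ² = (25−28.54)²/28.54 + (14−13.96)²/13.96 + (29−25.50)²/25.50 + (22−18.46)²/18.46 + (9−9.04)²/9.04 + (13−16.50)²/16.50 = 2.3382
df = 2
p-value (upper-tail) = 0.31065
At α=0.05: p ≥ α → fail to reject H₀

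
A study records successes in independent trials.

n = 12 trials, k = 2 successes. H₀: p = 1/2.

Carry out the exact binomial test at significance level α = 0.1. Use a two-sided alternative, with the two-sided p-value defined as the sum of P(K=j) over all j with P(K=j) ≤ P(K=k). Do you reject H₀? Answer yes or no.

reject H₀: yes

Exact binomial: n=12, k=2, p₀=1/2=0.5000
P(X=j) = C(n,j)·p₀^j·(1−p₀)^(n−j); p = Σ P(X=j) over j with P(X=j) ≤ P(X=2)
p-value (two-sided) = 0.03857
At α=0.1: p < α → reject H₀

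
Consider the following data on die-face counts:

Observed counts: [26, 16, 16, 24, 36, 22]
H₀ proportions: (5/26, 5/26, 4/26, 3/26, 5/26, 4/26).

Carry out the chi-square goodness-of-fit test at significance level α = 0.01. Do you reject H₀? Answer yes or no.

n = 140; E_i = n·p_i = [26.92, 26.92, 21.54, 16.15, 26.92, 21.54]
χ² = (26−26.92)²/26.92 + (16−26.92)²/26.92 + (16−21.54)²/21.54 + (24−16.15)²/16.15 + (36−26.92)²/26.92 + (22−21.54)²/21.54 = 12.7686
df = 5
p-value (upper-tail) = 0.02565
At α=0.01: p ≥ α → fail to reject H₀

reject H₀: no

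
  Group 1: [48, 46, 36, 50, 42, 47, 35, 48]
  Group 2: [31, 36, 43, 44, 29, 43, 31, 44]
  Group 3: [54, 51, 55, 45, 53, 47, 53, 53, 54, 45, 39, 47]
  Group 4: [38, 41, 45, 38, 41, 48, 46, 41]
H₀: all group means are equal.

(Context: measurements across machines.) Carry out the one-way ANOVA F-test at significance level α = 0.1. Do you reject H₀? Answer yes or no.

Group means [44.00, 37.62, 49.67, 42.25], grand mean 44.083
SSB = Σnᵢ(x̄ᵢ−x̄)² = 734.708; SSW = ΣΣ(x−x̄ᵢ)² = 902.042
MSB = 734.708/3 = 244.9028; MSW = 902.042/32 = 28.1888
F = MSB/MSW = 8.6879
df = (3, 32)
p-value (upper-tail) = 0.00023
At α=0.1: p < α → reject H₀

reject H₀: yes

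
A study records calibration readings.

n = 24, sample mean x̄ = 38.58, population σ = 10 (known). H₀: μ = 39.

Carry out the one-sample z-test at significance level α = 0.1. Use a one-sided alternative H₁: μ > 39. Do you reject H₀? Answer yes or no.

SE = σ/√n = 10/√24 = 2.0412
z = (x̄−μ₀)/SE = (38.58−39)/2.0412 = -0.2058
p-value (one-sided, H₁ greater) = 0.58151
At α=0.1: p ≥ α → fail to reject H₀

reject H₀: no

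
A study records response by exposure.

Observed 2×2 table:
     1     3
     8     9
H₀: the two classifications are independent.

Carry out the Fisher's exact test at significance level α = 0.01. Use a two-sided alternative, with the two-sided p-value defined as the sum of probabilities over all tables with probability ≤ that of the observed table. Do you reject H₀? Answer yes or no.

reject H₀: no

Margins: r₁=4, r₂=17, c₁=9, c₂=12, n=21
p_obs = C(4,1)·C(17,8)/C(21,9); sum pmf over tables with pmf ≤ p_obs
p-value (two-sided) = 0.60301
At α=0.01: p ≥ α → fail to reject H₀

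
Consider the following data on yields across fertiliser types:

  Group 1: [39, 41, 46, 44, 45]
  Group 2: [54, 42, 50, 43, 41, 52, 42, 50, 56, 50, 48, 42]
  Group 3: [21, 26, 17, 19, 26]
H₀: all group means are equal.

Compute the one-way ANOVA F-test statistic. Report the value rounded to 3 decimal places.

Group means [43.00, 47.50, 21.80], grand mean 40.636
SSB = Σnᵢ(x̄ᵢ−x̄)² = 2367.291; SSW = ΣΣ(x−x̄ᵢ)² = 407.800
MSB = 2367.291/2 = 1183.6455; MSW = 407.800/19 = 21.4632
F = MSB/MSW = 55.1478
df = (2, 19)

test statistic = 55.148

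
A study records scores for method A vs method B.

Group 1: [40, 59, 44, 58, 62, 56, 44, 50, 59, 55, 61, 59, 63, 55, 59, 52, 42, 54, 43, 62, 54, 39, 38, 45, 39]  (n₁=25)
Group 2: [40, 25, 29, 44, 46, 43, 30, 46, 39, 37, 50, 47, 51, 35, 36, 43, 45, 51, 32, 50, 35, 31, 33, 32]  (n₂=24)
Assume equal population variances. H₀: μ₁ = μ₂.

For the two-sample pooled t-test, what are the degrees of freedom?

degrees of freedom = 47

df = n₁ + n₂ − 2 = 25 + 24 − 2 = 47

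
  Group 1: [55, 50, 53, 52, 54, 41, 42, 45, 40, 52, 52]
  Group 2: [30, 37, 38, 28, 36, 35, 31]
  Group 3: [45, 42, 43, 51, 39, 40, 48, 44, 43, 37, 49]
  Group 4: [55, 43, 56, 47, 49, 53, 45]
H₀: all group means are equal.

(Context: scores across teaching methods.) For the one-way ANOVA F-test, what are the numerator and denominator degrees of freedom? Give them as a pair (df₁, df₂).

degrees of freedom = [3, 32]

k = 4 groups, N = 36 total
df = (k−1, N−k) = (4−1, 36−4) = (3, 32)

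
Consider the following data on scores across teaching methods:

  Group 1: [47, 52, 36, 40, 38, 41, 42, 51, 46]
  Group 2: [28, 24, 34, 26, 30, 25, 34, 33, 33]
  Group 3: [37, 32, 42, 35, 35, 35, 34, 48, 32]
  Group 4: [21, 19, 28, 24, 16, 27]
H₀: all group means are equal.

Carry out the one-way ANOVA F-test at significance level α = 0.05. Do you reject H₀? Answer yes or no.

reject H₀: yes

Group means [43.67, 29.67, 36.67, 22.50], grand mean 34.091
SSB = Σnᵢ(x̄ᵢ−x̄)² = 1867.227; SSW = ΣΣ(x−x̄ᵢ)² = 709.500
MSB = 1867.227/3 = 622.4091; MSW = 709.500/29 = 24.4655
F = MSB/MSW = 25.4403
df = (3, 29)
p-value (upper-tail) = 0.00000
At α=0.05: p < α → reject H₀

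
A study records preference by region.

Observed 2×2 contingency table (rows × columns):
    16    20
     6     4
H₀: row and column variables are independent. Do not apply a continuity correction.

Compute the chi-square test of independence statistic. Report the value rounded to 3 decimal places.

Row totals [36, 10], col totals [22, 24], n=46
χ² = (16−17.22)²/17.22 + (20−18.78)²/18.78 + (6−4.78)²/4.78 + (4−5.22)²/5.22 = 0.7589
df = 1

test statistic = 0.759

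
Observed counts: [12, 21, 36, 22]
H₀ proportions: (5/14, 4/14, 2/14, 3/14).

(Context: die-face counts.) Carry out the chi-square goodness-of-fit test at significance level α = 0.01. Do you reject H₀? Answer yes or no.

n = 91; E_i = n·p_i = [32.50, 26.00, 13.00, 19.50]
χ² = (12−32.50)²/32.50 + (21−26.00)²/26.00 + (36−13.00)²/13.00 + (22−19.50)²/19.50 = 54.9051
df = 3
p-value (upper-tail) = 0.00000
At α=0.01: p < α → reject H₀

reject H₀: yes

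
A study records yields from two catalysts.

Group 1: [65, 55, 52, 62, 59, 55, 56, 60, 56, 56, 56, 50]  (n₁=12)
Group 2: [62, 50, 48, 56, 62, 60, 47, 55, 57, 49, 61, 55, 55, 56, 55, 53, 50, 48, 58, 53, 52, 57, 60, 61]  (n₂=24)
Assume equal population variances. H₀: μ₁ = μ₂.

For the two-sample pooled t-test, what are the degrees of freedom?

degrees of freedom = 34

df = n₁ + n₂ − 2 = 12 + 24 − 2 = 34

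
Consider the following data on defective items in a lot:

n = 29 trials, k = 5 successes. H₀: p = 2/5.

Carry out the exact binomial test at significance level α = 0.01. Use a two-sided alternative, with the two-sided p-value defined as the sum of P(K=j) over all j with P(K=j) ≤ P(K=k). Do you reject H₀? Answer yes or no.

reject H₀: no

Exact binomial: n=29, k=5, p₀=2/5=0.4000
P(X=j) = C(n,j)·p₀^j·(1−p₀)^(n−j); p = Σ P(X=j) over j with P(X=j) ≤ P(X=5)
p-value (two-sided) = 0.01282
At α=0.01: p ≥ α → fail to reject H₀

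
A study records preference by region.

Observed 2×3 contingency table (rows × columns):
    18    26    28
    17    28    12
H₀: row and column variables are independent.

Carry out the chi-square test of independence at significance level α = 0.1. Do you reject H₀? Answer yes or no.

Row totals [72, 57], col totals [35, 54, 40], n=129
χ² = (18−19.53)²/19.53 + (26−30.14)²/30.14 + (28−22.33)²/22.33 + (17−15.47)²/15.47 + (28−23.86)²/23.86 + (12−17.67)²/17.67 = 4.8237
df = 2
p-value (upper-tail) = 0.08965
At α=0.1: p < α → reject H₀

reject H₀: yes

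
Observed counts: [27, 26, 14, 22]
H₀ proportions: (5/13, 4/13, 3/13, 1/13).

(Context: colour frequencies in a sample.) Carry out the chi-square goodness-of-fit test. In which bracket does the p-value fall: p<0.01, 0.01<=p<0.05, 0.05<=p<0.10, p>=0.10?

p-value bracket: p<0.01

n = 89; E_i = n·p_i = [34.23, 27.38, 20.54, 6.85]
χ² = (27−34.23)²/34.23 + (26−27.38)²/27.38 + (14−20.54)²/20.54 + (22−6.85)²/6.85 = 37.2217
df = 3
p-value (upper-tail) = 0.00000
→ bracket: p<0.01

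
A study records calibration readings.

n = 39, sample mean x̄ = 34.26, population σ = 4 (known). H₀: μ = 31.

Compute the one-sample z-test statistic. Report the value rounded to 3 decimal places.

test statistic = 5.090

SE = σ/√n = 4/√39 = 0.6405
z = (x̄−μ₀)/SE = (34.26−31)/0.6405 = 5.0897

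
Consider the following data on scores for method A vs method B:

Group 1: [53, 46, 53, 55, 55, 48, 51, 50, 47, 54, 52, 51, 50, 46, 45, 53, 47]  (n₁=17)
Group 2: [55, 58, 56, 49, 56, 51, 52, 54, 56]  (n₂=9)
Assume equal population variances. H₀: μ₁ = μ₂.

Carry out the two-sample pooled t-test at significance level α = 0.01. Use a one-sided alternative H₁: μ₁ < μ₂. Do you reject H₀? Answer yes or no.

reject H₀: yes

x̄₁=50.353, s₁=3.316, n₁=17
x̄₂=54.111, s₂=2.892, n₂=9
s_p² = [16·3.316² + 8·2.892²]/24 = 10.1155
SE = √(s_p²·(1/17+1/9)) = 1.3111
t = (50.353−54.111)/1.3111 = -2.8664
df = 24
p-value (one-sided, H₁ less) = 0.00425
At α=0.01: p < α → reject H₀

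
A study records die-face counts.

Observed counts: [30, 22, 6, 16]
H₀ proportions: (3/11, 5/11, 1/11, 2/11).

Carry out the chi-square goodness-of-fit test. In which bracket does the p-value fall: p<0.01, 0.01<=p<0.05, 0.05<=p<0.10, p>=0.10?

p-value bracket: 0.01<=p<0.05

n = 74; E_i = n·p_i = [20.18, 33.64, 6.73, 13.45]
χ² = (30−20.18)²/20.18 + (22−33.64)²/33.64 + (6−6.73)²/6.73 + (16−13.45)²/13.45 = 9.3622
df = 3
p-value (upper-tail) = 0.02484
→ bracket: 0.01<=p<0.05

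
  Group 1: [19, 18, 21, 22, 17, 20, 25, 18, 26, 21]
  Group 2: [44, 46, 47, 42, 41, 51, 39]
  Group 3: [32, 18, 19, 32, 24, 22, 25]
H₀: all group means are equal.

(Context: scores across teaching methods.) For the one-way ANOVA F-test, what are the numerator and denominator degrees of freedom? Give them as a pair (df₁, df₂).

degrees of freedom = [2, 21]

k = 3 groups, N = 24 total
df = (k−1, N−k) = (3−1, 24−3) = (2, 21)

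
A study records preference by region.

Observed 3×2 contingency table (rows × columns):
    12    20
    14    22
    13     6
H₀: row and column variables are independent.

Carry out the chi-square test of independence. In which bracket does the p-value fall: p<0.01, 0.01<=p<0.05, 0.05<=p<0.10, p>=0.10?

p-value bracket: 0.05<=p<0.10

Row totals [32, 36, 19], col totals [39, 48], n=87
χ² = (12−14.34)²/14.34 + (20−17.66)²/17.66 + (14−16.14)²/16.14 + (22−19.86)²/19.86 + (13−8.52)²/8.52 + (6−10.48)²/10.48 = 5.4844
df = 2
p-value (upper-tail) = 0.06443
→ bracket: 0.05<=p<0.10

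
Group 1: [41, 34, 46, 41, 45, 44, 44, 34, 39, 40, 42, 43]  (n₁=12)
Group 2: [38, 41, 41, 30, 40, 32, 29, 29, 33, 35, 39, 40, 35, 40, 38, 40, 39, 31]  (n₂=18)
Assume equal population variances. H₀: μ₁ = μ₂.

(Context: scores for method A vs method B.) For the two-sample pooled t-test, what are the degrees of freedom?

df = n₁ + n₂ − 2 = 12 + 18 − 2 = 28

degrees of freedom = 28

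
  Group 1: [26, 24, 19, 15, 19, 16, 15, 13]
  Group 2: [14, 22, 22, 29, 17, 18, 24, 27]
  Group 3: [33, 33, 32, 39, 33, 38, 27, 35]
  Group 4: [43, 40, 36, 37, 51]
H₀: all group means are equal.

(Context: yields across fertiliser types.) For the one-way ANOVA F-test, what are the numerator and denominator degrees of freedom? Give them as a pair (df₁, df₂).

k = 4 groups, N = 29 total
df = (k−1, N−k) = (4−1, 29−4) = (3, 25)

degrees of freedom = [3, 25]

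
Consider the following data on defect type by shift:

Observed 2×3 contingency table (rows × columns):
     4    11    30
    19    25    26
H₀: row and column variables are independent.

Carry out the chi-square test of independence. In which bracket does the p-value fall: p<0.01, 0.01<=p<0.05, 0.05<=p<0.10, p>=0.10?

p-value bracket: p<0.01

Row totals [45, 70], col totals [23, 36, 56], n=115
χ² = (4−9.00)²/9.00 + (11−14.09)²/14.09 + (30−21.91)²/21.91 + (19−14.00)²/14.00 + (25−21.91)²/21.91 + (26−34.09)²/34.09 = 10.5779
df = 2
p-value (upper-tail) = 0.00505
→ bracket: p<0.01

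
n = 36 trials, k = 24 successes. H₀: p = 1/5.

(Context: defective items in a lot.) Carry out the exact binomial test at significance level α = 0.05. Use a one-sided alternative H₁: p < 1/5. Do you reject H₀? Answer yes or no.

Exact binomial: n=36, k=24, p₀=1/5=0.2000
P(X≤24) from Σ C(n,i)·p₀^i·(1−p₀)^(n−i)
p-value (one-sided, H₁ less) = 1.00000
At α=0.05: p ≥ α → fail to reject H₀

reject H₀: no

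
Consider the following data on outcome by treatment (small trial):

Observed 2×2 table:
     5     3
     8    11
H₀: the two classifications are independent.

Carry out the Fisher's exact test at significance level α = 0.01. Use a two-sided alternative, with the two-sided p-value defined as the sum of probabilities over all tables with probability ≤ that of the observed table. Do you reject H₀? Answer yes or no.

Margins: r₁=8, r₂=19, c₁=13, c₂=14, n=27
p_obs = C(8,5)·C(19,8)/C(27,13); sum pmf over tables with pmf ≤ p_obs
p-value (two-sided) = 0.41971
At α=0.01: p ≥ α → fail to reject H₀

reject H₀: no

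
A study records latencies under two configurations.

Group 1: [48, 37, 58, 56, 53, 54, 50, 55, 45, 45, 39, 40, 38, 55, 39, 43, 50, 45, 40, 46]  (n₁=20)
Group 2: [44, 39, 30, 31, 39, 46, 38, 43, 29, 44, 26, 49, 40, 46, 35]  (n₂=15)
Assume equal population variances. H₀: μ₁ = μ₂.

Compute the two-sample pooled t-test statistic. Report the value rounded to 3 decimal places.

test statistic = 3.489

x̄₁=46.800, s₁=6.764, n₁=20
x̄₂=38.600, s₂=7.039, n₂=15
s_p² = [19·6.764² + 14·7.039²]/33 = 47.3576
SE = √(s_p²·(1/20+1/15)) = 2.3505
t = (46.800−38.600)/2.3505 = 3.4886
df = 33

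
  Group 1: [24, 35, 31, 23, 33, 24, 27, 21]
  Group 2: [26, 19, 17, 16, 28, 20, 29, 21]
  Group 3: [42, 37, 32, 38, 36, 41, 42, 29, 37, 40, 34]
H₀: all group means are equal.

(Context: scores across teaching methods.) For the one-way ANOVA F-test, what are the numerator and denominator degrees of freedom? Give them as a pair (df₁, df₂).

degrees of freedom = [2, 24]

k = 3 groups, N = 27 total
df = (k−1, N−k) = (3−1, 27−3) = (2, 24)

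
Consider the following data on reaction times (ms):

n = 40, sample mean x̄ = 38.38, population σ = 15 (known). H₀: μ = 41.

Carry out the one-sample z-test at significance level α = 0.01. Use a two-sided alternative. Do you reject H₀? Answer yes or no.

reject H₀: no

SE = σ/√n = 15/√40 = 2.3717
z = (x̄−μ₀)/SE = (38.38−41)/2.3717 = -1.1047
p-value (two-sided) = 0.26929
At α=0.01: p ≥ α → fail to reject H₀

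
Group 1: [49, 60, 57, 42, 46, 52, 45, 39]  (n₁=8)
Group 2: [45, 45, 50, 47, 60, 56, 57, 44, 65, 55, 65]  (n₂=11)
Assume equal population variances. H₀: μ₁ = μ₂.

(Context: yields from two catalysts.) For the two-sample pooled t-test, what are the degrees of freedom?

degrees of freedom = 17

df = n₁ + n₂ − 2 = 8 + 11 − 2 = 17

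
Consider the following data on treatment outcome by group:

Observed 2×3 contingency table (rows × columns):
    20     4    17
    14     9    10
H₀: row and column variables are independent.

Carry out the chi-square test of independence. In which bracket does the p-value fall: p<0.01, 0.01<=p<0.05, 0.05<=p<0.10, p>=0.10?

p-value bracket: p>=0.10

Row totals [41, 33], col totals [34, 13, 27], n=74
χ² = (20−18.84)²/18.84 + (4−7.20)²/7.20 + (17−14.96)²/14.96 + (14−15.16)²/15.16 + (9−5.80)²/5.80 + (10−12.04)²/12.04 = 3.9783
df = 2
p-value (upper-tail) = 0.13681
→ bracket: p>=0.10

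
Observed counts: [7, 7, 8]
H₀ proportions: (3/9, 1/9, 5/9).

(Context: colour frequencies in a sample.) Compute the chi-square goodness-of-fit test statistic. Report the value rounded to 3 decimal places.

test statistic = 9.964

n = 22; E_i = n·p_i = [7.33, 2.44, 12.22]
χ² = (7−7.33)²/7.33 + (7−2.44)²/2.44 + (8−12.22)²/12.22 = 9.9636
df = 2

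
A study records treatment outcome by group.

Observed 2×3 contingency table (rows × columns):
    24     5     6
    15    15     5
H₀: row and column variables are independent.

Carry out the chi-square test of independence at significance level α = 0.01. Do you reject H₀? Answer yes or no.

reject H₀: no

Row totals [35, 35], col totals [39, 20, 11], n=70
χ² = (24−19.50)²/19.50 + (5−10.00)²/10.00 + (6−5.50)²/5.50 + (15−19.50)²/19.50 + (15−10.00)²/10.00 + (5−5.50)²/5.50 = 7.1678
df = 2
p-value (upper-tail) = 0.02777
At α=0.01: p ≥ α → fail to reject H₀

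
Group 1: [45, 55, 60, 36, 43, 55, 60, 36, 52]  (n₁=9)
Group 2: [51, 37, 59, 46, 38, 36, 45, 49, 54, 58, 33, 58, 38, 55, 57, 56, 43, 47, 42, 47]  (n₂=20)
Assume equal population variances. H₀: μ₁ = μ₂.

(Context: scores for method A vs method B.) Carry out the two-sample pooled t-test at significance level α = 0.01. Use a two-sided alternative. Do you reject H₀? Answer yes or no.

reject H₀: no

x̄₁=49.111, s₁=9.440, n₁=9
x̄₂=47.450, s₂=8.338, n₂=20
s_p² = [8·9.440² + 19·8.338²]/27 = 75.3274
SE = √(s_p²·(1/9+1/20)) = 3.4837
t = (49.111−47.450)/3.4837 = 0.4768
df = 27
p-value (two-sided) = 0.63732
At α=0.01: p ≥ α → fail to reject H₀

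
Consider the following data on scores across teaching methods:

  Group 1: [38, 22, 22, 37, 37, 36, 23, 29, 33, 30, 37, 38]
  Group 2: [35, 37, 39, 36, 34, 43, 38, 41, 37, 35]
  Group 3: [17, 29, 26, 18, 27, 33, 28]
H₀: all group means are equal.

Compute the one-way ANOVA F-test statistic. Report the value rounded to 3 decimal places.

Group means [31.83, 37.50, 25.43], grand mean 32.241
SSB = Σnᵢ(x̄ᵢ−x̄)² = 603.429; SSW = ΣΣ(x−x̄ᵢ)² = 735.881
MSB = 603.429/2 = 301.7147; MSW = 735.881/26 = 28.3031
F = MSB/MSW = 10.6601
df = (2, 26)

test statistic = 10.660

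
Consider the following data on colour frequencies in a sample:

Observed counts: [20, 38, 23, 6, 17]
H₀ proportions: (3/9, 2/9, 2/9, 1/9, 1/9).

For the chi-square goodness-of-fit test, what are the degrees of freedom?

df = k − 1 = 5 − 1 = 4

degrees of freedom = 4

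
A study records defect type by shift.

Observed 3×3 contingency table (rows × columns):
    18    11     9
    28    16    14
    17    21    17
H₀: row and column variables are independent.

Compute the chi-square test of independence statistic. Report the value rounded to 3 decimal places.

test statistic = 4.194

Row totals [38, 58, 55], col totals [63, 48, 40], n=151
χ² = (18−15.85)²/15.85 + (11−12.08)²/12.08 + (9−10.07)²/10.07 + (28−24.20)²/24.20 + (16−18.44)²/18.44 + (14−15.36)²/15.36 + (17−22.95)²/22.95 + (21−17.48)²/17.48 + (17−14.57)²/14.57 = 4.1942
df = 4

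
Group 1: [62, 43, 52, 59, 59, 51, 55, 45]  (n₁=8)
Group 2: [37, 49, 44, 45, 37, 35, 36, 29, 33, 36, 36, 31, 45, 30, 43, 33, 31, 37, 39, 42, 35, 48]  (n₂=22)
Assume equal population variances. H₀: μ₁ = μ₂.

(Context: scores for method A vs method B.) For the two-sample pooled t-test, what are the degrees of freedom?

degrees of freedom = 28

df = n₁ + n₂ − 2 = 8 + 22 − 2 = 28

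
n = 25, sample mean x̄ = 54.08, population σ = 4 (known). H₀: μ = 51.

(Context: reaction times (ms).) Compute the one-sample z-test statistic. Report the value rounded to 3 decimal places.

SE = σ/√n = 4/√25 = 0.8000
z = (x̄−μ₀)/SE = (54.08−51)/0.8000 = 3.8500

test statistic = 3.850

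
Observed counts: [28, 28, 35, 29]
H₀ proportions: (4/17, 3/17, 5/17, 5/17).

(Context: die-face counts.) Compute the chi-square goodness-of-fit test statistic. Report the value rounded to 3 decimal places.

test statistic = 3.326

n = 120; E_i = n·p_i = [28.24, 21.18, 35.29, 35.29]
χ² = (28−28.24)²/28.24 + (28−21.18)²/21.18 + (35−35.29)²/35.29 + (29−35.29)²/35.29 = 3.3256
df = 3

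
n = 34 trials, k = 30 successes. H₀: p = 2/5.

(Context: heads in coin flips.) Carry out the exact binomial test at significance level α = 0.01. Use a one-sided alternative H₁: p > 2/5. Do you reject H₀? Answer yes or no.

reject H₀: yes

Exact binomial: n=34, k=30, p₀=2/5=0.4000
P(X≥30) from Σ C(n,i)·p₀^i·(1−p₀)^(n−i)
p-value (one-sided, H₁ greater) = 0.00000
At α=0.01: p < α → reject H₀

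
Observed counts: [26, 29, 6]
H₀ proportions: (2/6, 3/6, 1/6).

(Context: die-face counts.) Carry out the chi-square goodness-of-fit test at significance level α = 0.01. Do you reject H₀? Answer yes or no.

n = 61; E_i = n·p_i = [20.33, 30.50, 10.17]
χ² = (26−20.33)²/20.33 + (29−30.50)²/30.50 + (6−10.17)²/10.17 = 3.3607
df = 2
p-value (upper-tail) = 0.18631
At α=0.01: p ≥ α → fail to reject H₀

reject H₀: no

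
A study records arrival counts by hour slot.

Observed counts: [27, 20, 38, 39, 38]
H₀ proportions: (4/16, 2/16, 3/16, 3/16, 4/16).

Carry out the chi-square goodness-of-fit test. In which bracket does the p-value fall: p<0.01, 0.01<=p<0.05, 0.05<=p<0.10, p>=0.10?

n = 162; E_i = n·p_i = [40.50, 20.25, 30.38, 30.38, 40.50]
χ² = (27−40.50)²/40.50 + (20−20.25)²/20.25 + (38−30.38)²/30.38 + (39−30.38)²/30.38 + (38−40.50)²/40.50 = 9.0206
df = 4
p-value (upper-tail) = 0.06059
→ bracket: 0.05<=p<0.10

p-value bracket: 0.05<=p<0.10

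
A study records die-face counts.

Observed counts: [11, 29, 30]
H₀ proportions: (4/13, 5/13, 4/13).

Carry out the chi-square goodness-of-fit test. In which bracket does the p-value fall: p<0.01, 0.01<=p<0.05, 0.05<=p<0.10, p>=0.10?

p-value bracket: 0.01<=p<0.05

n = 70; E_i = n·p_i = [21.54, 26.92, 21.54]
χ² = (11−21.54)²/21.54 + (29−26.92)²/26.92 + (30−21.54)²/21.54 = 8.6407
df = 2
p-value (upper-tail) = 0.01330
→ bracket: 0.01<=p<0.05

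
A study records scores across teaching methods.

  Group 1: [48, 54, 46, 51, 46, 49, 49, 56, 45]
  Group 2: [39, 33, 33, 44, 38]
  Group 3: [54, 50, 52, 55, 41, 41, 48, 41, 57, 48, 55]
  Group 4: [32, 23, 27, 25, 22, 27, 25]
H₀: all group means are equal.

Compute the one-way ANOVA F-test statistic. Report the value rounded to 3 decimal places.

test statistic = 44.602

Group means [49.33, 37.40, 49.27, 25.86], grand mean 42.312
SSB = Σnᵢ(x̄ᵢ−x̄)² = 2992.636; SSW = ΣΣ(x−x̄ᵢ)² = 626.239
MSB = 2992.636/3 = 997.5453; MSW = 626.239/28 = 22.3657
F = MSB/MSW = 44.6016
df = (3, 28)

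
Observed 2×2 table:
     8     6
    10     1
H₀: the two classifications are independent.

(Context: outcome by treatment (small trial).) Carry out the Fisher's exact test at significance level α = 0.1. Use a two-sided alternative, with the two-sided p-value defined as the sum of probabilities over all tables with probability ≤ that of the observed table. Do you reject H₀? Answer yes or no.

reject H₀: yes

Margins: r₁=14, r₂=11, c₁=18, c₂=7, n=25
p_obs = C(14,8)·C(11,10)/C(25,18); sum pmf over tables with pmf ≤ p_obs
p-value (two-sided) = 0.09000
At α=0.1: p < α → reject H₀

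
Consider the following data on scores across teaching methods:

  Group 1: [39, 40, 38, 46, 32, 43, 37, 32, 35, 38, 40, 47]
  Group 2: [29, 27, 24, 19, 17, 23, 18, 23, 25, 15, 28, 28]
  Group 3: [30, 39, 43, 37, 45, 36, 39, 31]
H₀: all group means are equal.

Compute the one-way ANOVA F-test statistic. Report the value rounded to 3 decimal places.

Group means [38.92, 23.00, 37.50], grand mean 32.594
SSB = Σnᵢ(x̄ᵢ−x̄)² = 1776.802; SSW = ΣΣ(x−x̄ᵢ)² = 690.917
MSB = 1776.802/2 = 888.4010; MSW = 690.917/29 = 23.8247
F = MSB/MSW = 37.2891
df = (2, 29)

test statistic = 37.289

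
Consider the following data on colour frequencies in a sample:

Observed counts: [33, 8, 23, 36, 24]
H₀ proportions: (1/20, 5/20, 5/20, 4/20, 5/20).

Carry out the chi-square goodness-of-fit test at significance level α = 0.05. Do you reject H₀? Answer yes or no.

n = 124; E_i = n·p_i = [6.20, 31.00, 31.00, 24.80, 31.00]
χ² = (33−6.20)²/6.20 + (8−31.00)²/31.00 + (23−31.00)²/31.00 + (36−24.80)²/24.80 + (24−31.00)²/31.00 = 141.6129
df = 4
p-value (upper-tail) = 0.00000
At α=0.05: p < α → reject H₀

reject H₀: yes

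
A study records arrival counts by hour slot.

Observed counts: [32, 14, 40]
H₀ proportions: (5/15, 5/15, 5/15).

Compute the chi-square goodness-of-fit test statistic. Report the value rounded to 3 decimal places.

test statistic = 12.372

n = 86; E_i = n·p_i = [28.67, 28.67, 28.67]
χ² = (32−28.67)²/28.67 + (14−28.67)²/28.67 + (40−28.67)²/28.67 = 12.3721
df = 2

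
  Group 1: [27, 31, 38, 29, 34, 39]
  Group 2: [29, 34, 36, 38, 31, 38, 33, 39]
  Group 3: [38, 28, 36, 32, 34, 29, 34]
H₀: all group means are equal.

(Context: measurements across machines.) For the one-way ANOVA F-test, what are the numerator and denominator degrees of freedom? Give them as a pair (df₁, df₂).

k = 3 groups, N = 21 total
df = (k−1, N−k) = (3−1, 21−3) = (2, 18)

degrees of freedom = [2, 18]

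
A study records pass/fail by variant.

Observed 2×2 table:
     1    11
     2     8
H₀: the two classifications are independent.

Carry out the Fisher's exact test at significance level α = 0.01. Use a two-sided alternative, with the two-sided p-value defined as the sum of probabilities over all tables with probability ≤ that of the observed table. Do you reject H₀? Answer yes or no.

Margins: r₁=12, r₂=10, c₁=3, c₂=19, n=22
p_obs = C(12,1)·C(10,2)/C(22,3); sum pmf over tables with pmf ≤ p_obs
p-value (two-sided) = 0.57143
At α=0.01: p ≥ α → fail to reject H₀

reject H₀: no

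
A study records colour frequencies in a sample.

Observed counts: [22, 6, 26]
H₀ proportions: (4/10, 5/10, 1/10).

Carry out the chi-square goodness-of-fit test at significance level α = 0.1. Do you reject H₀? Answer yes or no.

n = 54; E_i = n·p_i = [21.60, 27.00, 5.40]
χ² = (22−21.60)²/21.60 + (6−27.00)²/27.00 + (26−5.40)²/5.40 = 94.9259
df = 2
p-value (upper-tail) = 0.00000
At α=0.1: p < α → reject H₀

reject H₀: yes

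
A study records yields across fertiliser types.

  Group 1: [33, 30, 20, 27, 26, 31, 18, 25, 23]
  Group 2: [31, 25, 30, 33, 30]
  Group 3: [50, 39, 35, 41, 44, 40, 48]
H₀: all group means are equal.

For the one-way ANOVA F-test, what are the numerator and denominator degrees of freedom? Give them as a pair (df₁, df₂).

degrees of freedom = [2, 18]

k = 3 groups, N = 21 total
df = (k−1, N−k) = (3−1, 21−3) = (2, 18)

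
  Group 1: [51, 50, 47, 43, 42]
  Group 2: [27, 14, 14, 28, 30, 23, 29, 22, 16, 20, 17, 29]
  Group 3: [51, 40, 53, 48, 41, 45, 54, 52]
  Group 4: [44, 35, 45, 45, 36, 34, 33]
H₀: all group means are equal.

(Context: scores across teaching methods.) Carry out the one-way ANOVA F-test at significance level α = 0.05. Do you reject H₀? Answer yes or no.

reject H₀: yes

Group means [46.60, 22.42, 48.00, 38.86], grand mean 36.188
SSB = Σnᵢ(x̄ᵢ−x̄)² = 3983.901; SSW = ΣΣ(x−x̄ᵢ)² = 870.974
MSB = 3983.901/3 = 1327.9671; MSW = 870.974/28 = 31.1062
F = MSB/MSW = 42.6914
df = (3, 28)
p-value (upper-tail) = 0.00000
At α=0.05: p < α → reject H₀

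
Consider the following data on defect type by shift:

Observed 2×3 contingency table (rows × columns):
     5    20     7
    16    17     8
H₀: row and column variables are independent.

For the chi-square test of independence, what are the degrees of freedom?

df = (r−1)(c−1) = (2−1)·(3−1) = 2

degrees of freedom = 2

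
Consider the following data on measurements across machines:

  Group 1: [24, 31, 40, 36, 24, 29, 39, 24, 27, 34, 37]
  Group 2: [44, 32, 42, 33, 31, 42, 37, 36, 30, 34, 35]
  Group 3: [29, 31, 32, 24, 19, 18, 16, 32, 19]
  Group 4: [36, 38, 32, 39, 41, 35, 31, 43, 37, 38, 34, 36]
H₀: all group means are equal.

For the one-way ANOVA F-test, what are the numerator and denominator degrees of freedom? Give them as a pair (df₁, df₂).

degrees of freedom = [3, 39]

k = 4 groups, N = 43 total
df = (k−1, N−k) = (4−1, 43−4) = (3, 39)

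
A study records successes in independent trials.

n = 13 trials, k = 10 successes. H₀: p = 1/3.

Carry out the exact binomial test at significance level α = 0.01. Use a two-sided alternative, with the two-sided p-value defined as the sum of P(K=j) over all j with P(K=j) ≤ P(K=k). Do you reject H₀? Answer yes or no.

reject H₀: yes

Exact binomial: n=13, k=10, p₀=1/3=0.3333
P(X=j) = C(n,j)·p₀^j·(1−p₀)^(n−j); p = Σ P(X=j) over j with P(X=j) ≤ P(X=10)
p-value (two-sided) = 0.00165
At α=0.01: p < α → reject H₀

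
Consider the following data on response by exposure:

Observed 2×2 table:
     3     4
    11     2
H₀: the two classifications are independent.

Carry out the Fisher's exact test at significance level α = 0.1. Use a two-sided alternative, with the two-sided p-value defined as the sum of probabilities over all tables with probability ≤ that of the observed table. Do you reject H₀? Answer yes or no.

Margins: r₁=7, r₂=13, c₁=14, c₂=6, n=20
p_obs = C(7,3)·C(13,11)/C(20,14); sum pmf over tables with pmf ≤ p_obs
p-value (two-sided) = 0.12193
At α=0.1: p ≥ α → fail to reject H₀

reject H₀: no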